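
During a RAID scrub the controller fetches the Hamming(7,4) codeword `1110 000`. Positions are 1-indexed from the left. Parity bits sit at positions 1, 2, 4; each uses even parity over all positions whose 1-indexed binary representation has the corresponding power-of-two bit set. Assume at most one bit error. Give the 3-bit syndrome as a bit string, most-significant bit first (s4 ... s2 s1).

s1: b1⊕b3⊕b5⊕b7 = 1⊕1⊕0⊕0 = 0
s2: b2⊕b3⊕b6⊕b7 = 1⊕1⊕0⊕0 = 0
s4: b4⊕b5⊕b6⊕b7 = 0⊕0⊕0⊕0 = 0
Syndrome (s4...s1) = 000 → position 0 (no error).

000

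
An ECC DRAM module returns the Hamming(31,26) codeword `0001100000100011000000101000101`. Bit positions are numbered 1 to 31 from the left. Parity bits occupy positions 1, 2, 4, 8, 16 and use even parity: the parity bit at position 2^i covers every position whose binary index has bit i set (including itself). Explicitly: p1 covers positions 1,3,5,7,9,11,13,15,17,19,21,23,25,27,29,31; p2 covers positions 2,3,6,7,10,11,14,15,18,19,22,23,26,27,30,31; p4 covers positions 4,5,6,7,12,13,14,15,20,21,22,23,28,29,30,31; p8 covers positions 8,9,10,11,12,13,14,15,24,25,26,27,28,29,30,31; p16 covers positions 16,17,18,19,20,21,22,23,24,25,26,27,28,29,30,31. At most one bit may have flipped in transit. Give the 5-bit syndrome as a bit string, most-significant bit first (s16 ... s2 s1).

s1: b1⊕b3⊕b5⊕b7⊕b9⊕b11⊕b13⊕b15⊕b17⊕b19⊕b21⊕b23⊕b25⊕b27⊕b29⊕b31 = 0⊕0⊕1⊕0⊕0⊕1⊕0⊕1⊕0⊕0⊕0⊕1⊕1⊕0⊕1⊕1 = 1
s2: b2⊕b3⊕b6⊕b7⊕b10⊕b11⊕b14⊕b15⊕b18⊕b19⊕b22⊕b23⊕b26⊕b27⊕b30⊕b31 = 0⊕0⊕0⊕0⊕0⊕1⊕0⊕1⊕0⊕0⊕0⊕1⊕0⊕0⊕0⊕1 = 0
s4: b4⊕b5⊕b6⊕b7⊕b12⊕b13⊕b14⊕b15⊕b20⊕b21⊕b22⊕b23⊕b28⊕b29⊕b30⊕b31 = 1⊕1⊕0⊕0⊕0⊕0⊕0⊕1⊕0⊕0⊕0⊕1⊕0⊕1⊕0⊕1 = 0
s8: b8⊕b9⊕b10⊕b11⊕b12⊕b13⊕b14⊕b15⊕b24⊕b25⊕b26⊕b27⊕b28⊕b29⊕b30⊕b31 = 0⊕0⊕0⊕1⊕0⊕0⊕0⊕1⊕0⊕1⊕0⊕0⊕0⊕1⊕0⊕1 = 1
s16: b16⊕b17⊕b18⊕b19⊕b20⊕b21⊕b22⊕b23⊕b24⊕b25⊕b26⊕b27⊕b28⊕b29⊕b30⊕b31 = 1⊕0⊕0⊕0⊕0⊕0⊕0⊕1⊕0⊕1⊕0⊕0⊕0⊕1⊕0⊕1 = 1
Syndrome (s16...s1) = 11001 → position 25.

11001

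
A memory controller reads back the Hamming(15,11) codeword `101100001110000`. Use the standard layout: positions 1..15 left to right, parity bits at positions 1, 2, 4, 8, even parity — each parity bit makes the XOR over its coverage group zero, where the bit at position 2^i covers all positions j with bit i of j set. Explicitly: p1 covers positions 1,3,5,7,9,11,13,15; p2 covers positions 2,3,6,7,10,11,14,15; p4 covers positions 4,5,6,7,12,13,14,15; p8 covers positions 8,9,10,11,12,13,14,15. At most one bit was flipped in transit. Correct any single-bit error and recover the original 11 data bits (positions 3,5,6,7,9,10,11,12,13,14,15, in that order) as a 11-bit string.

s1: b1⊕b3⊕b5⊕b7⊕b9⊕b11⊕b13⊕b15 = 1⊕1⊕0⊕0⊕1⊕1⊕0⊕0 = 0
s2: b2⊕b3⊕b6⊕b7⊕b10⊕b11⊕b14⊕b15 = 0⊕1⊕0⊕0⊕1⊕1⊕0⊕0 = 1
s4: b4⊕b5⊕b6⊕b7⊕b12⊕b13⊕b14⊕b15 = 1⊕0⊕0⊕0⊕0⊕0⊕0⊕0 = 1
s8: b8⊕b9⊕b10⊕b11⊕b12⊕b13⊕b14⊕b15 = 0⊕1⊕1⊕1⊕0⊕0⊕0⊕0 = 1
Syndrome (s8...s1) = 1110 → position 14.
Flip bit 14: corrected codeword = 101100001110010
Data bits at positions 3,5,6,7,9,10,11,12,13,14,15: 10001110010

10001110010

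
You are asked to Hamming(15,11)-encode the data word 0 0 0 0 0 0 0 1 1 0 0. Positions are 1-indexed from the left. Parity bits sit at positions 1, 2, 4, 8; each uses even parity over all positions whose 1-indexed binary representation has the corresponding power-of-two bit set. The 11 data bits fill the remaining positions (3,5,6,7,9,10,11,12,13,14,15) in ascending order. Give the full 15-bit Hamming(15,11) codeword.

Place data bits at non-power-of-two positions: b3=0, b5=0, b6=0, b7=0, b9=0, b10=0, b11=0, b12=1, b13=1, b14=0, b15=0.
p1 = XOR of data positions {3,5,7,9,11,13,15} = 0⊕0⊕0⊕0⊕0⊕1⊕0 = 1
p2 = XOR of data positions {3,6,7,10,11,14,15} = 0⊕0⊕0⊕0⊕0⊕0⊕0 = 0
p4 = XOR of data positions {5,6,7,12,13,14,15} = 0⊕0⊕0⊕1⊕1⊕0⊕0 = 0
p8 = XOR of data positions {9,10,11,12,13,14,15} = 0⊕0⊕0⊕1⊕1⊕0⊕0 = 0
Codeword b1..b15 = 100000000001100

100000000001100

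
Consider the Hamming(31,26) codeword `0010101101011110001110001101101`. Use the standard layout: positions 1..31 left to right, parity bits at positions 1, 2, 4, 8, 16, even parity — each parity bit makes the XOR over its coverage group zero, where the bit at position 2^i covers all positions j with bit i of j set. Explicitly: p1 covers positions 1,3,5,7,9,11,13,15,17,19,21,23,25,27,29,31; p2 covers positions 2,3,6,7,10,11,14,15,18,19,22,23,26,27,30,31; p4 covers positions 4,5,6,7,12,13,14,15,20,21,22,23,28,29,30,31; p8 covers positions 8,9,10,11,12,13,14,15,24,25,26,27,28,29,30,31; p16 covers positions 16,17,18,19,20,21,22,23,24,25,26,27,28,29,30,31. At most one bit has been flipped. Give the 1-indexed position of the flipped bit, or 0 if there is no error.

s1: b1⊕b3⊕b5⊕b7⊕b9⊕b11⊕b13⊕b15⊕b17⊕b19⊕b21⊕b23⊕b25⊕b27⊕b29⊕b31 = 0⊕1⊕1⊕1⊕0⊕0⊕1⊕1⊕0⊕1⊕1⊕0⊕1⊕0⊕1⊕1 = 0
s2: b2⊕b3⊕b6⊕b7⊕b10⊕b11⊕b14⊕b15⊕b18⊕b19⊕b22⊕b23⊕b26⊕b27⊕b30⊕b31 = 0⊕1⊕0⊕1⊕1⊕0⊕1⊕1⊕0⊕1⊕0⊕0⊕1⊕0⊕0⊕1 = 0
s4: b4⊕b5⊕b6⊕b7⊕b12⊕b13⊕b14⊕b15⊕b20⊕b21⊕b22⊕b23⊕b28⊕b29⊕b30⊕b31 = 0⊕1⊕0⊕1⊕1⊕1⊕1⊕1⊕1⊕1⊕0⊕0⊕1⊕1⊕0⊕1 = 1
s8: b8⊕b9⊕b10⊕b11⊕b12⊕b13⊕b14⊕b15⊕b24⊕b25⊕b26⊕b27⊕b28⊕b29⊕b30⊕b31 = 1⊕0⊕1⊕0⊕1⊕1⊕1⊕1⊕0⊕1⊕1⊕0⊕1⊕1⊕0⊕1 = 1
s16: b16⊕b17⊕b18⊕b19⊕b20⊕b21⊕b22⊕b23⊕b24⊕b25⊕b26⊕b27⊕b28⊕b29⊕b30⊕b31 = 0⊕0⊕0⊕1⊕1⊕1⊕0⊕0⊕0⊕1⊕1⊕0⊕1⊕1⊕0⊕1 = 0
Syndrome (s16...s1) = 01100 → position 12.

12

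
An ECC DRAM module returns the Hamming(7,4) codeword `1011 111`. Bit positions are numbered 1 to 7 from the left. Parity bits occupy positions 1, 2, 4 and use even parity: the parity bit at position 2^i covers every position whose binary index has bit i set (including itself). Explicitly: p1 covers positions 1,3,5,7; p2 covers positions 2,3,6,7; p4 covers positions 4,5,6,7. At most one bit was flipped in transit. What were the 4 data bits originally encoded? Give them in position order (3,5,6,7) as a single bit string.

s1: b1⊕b3⊕b5⊕b7 = 1⊕1⊕1⊕1 = 0
s2: b2⊕b3⊕b6⊕b7 = 0⊕1⊕1⊕1 = 1
s4: b4⊕b5⊕b6⊕b7 = 1⊕1⊕1⊕1 = 0
Syndrome (s4...s1) = 010 → position 2.
Flip bit 2: corrected codeword = 1111111
Data bits at positions 3,5,6,7: 1111

1111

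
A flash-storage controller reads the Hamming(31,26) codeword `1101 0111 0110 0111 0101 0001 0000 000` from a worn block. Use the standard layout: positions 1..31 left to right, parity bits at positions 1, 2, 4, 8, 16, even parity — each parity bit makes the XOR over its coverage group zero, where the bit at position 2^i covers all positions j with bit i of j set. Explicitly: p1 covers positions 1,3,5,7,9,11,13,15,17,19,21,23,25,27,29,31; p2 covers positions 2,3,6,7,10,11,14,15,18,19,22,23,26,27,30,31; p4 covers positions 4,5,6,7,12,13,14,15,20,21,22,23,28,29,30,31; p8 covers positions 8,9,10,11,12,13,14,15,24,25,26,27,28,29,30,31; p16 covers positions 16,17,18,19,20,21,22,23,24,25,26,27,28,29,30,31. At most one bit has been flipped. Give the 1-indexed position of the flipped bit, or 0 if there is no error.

0

s1: b1⊕b3⊕b5⊕b7⊕b9⊕b11⊕b13⊕b15⊕b17⊕b19⊕b21⊕b23⊕b25⊕b27⊕b29⊕b31 = 1⊕0⊕0⊕1⊕0⊕1⊕0⊕1⊕0⊕0⊕0⊕0⊕0⊕0⊕0⊕0 = 0
s2: b2⊕b3⊕b6⊕b7⊕b10⊕b11⊕b14⊕b15⊕b18⊕b19⊕b22⊕b23⊕b26⊕b27⊕b30⊕b31 = 1⊕0⊕1⊕1⊕1⊕1⊕1⊕1⊕1⊕0⊕0⊕0⊕0⊕0⊕0⊕0 = 0
s4: b4⊕b5⊕b6⊕b7⊕b12⊕b13⊕b14⊕b15⊕b20⊕b21⊕b22⊕b23⊕b28⊕b29⊕b30⊕b31 = 1⊕0⊕1⊕1⊕0⊕0⊕1⊕1⊕1⊕0⊕0⊕0⊕0⊕0⊕0⊕0 = 0
s8: b8⊕b9⊕b10⊕b11⊕b12⊕b13⊕b14⊕b15⊕b24⊕b25⊕b26⊕b27⊕b28⊕b29⊕b30⊕b31 = 1⊕0⊕1⊕1⊕0⊕0⊕1⊕1⊕1⊕0⊕0⊕0⊕0⊕0⊕0⊕0 = 0
s16: b16⊕b17⊕b18⊕b19⊕b20⊕b21⊕b22⊕b23⊕b24⊕b25⊕b26⊕b27⊕b28⊕b29⊕b30⊕b31 = 1⊕0⊕1⊕0⊕1⊕0⊕0⊕0⊕1⊕0⊕0⊕0⊕0⊕0⊕0⊕0 = 0
Syndrome (s16...s1) = 00000 → position 0 (no error).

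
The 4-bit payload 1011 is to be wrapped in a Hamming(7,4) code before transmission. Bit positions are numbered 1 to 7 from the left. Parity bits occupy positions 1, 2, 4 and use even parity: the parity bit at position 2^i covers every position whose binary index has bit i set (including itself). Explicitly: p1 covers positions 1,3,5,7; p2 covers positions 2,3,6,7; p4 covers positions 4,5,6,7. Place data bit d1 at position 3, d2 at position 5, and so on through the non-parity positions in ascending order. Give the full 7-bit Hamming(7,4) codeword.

Place data bits at non-power-of-two positions: b3=1, b5=0, b6=1, b7=1.
p1 = XOR of data positions {3,5,7} = 1⊕0⊕1 = 0
p2 = XOR of data positions {3,6,7} = 1⊕1⊕1 = 1
p4 = XOR of data positions {5,6,7} = 0⊕1⊕1 = 0
Codeword b1..b7 = 0110011

0110011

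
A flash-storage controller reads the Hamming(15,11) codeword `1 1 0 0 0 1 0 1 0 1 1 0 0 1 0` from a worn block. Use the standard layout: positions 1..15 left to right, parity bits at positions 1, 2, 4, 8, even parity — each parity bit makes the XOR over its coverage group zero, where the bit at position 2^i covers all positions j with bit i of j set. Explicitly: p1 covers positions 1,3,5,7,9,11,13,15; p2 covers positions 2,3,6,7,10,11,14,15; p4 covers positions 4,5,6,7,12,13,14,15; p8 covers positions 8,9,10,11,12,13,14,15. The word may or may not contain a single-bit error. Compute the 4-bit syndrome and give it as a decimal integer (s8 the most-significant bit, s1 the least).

2

s1: b1⊕b3⊕b5⊕b7⊕b9⊕b11⊕b13⊕b15 = 1⊕0⊕0⊕0⊕0⊕1⊕0⊕0 = 0
s2: b2⊕b3⊕b6⊕b7⊕b10⊕b11⊕b14⊕b15 = 1⊕0⊕1⊕0⊕1⊕1⊕1⊕0 = 1
s4: b4⊕b5⊕b6⊕b7⊕b12⊕b13⊕b14⊕b15 = 0⊕0⊕1⊕0⊕0⊕0⊕1⊕0 = 0
s8: b8⊕b9⊕b10⊕b11⊕b12⊕b13⊕b14⊕b15 = 1⊕0⊕1⊕1⊕0⊕0⊕1⊕0 = 0
Syndrome (s8...s1) = 0010 → position 2.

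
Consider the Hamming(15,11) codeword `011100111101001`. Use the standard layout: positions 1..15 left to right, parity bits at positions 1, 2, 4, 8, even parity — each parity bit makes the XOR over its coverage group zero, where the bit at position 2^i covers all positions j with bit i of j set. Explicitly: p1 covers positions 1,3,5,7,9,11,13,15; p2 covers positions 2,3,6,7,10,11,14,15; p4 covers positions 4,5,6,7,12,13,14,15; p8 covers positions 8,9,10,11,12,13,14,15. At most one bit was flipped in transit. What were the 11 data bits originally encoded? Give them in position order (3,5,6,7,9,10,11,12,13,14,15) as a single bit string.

s1: b1⊕b3⊕b5⊕b7⊕b9⊕b11⊕b13⊕b15 = 0⊕1⊕0⊕1⊕1⊕0⊕0⊕1 = 0
s2: b2⊕b3⊕b6⊕b7⊕b10⊕b11⊕b14⊕b15 = 1⊕1⊕0⊕1⊕1⊕0⊕0⊕1 = 1
s4: b4⊕b5⊕b6⊕b7⊕b12⊕b13⊕b14⊕b15 = 1⊕0⊕0⊕1⊕1⊕0⊕0⊕1 = 0
s8: b8⊕b9⊕b10⊕b11⊕b12⊕b13⊕b14⊕b15 = 1⊕1⊕1⊕0⊕1⊕0⊕0⊕1 = 1
Syndrome (s8...s1) = 1010 → position 10.
Flip bit 10: corrected codeword = 011100111001001
Data bits at positions 3,5,6,7,9,10,11,12,13,14,15: 10011001001

10011001001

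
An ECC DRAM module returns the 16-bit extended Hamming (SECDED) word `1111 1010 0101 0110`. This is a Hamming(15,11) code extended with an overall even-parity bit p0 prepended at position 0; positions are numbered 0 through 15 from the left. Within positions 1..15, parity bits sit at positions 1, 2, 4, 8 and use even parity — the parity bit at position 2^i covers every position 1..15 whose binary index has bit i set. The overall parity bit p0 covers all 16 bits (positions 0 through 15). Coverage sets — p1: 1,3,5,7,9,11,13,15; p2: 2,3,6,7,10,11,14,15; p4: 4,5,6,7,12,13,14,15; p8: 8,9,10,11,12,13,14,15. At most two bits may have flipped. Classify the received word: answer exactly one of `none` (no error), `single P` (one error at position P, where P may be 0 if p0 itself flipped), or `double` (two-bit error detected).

double

s1: b1⊕b3⊕b5⊕b7⊕b9⊕b11⊕b13⊕b15 = 1⊕1⊕0⊕0⊕1⊕1⊕1⊕0 = 1
s2: b2⊕b3⊕b6⊕b7⊕b10⊕b11⊕b14⊕b15 = 1⊕1⊕1⊕0⊕0⊕1⊕1⊕0 = 1
s4: b4⊕b5⊕b6⊕b7⊕b12⊕b13⊕b14⊕b15 = 1⊕0⊕1⊕0⊕0⊕1⊕1⊕0 = 0
s8: b8⊕b9⊕b10⊕b11⊕b12⊕b13⊕b14⊕b15 = 0⊕1⊕0⊕1⊕0⊕1⊕1⊕0 = 0
Syndrome (s8...s1) = 0011 → position 3.
Overall parity (XOR of all 16 bits, including p0): 1⊕1⊕1⊕1⊕1⊕0⊕1⊕0⊕0⊕1⊕0⊕1⊕0⊕1⊕1⊕0 = 0
Overall=0, syndrome position=3 → double-bit error detected (uncorrectable).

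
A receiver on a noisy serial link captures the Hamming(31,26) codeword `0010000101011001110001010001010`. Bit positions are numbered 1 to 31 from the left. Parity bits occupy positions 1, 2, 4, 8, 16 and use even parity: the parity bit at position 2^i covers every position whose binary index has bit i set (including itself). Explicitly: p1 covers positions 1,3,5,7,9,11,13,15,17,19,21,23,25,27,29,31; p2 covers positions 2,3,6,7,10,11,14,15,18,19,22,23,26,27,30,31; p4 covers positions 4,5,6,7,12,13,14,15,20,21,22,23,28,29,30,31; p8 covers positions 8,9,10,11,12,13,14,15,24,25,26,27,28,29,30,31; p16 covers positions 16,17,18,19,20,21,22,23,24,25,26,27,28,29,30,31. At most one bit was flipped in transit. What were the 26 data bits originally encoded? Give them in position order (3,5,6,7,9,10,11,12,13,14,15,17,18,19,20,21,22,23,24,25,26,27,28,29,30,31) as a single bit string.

s1: b1⊕b3⊕b5⊕b7⊕b9⊕b11⊕b13⊕b15⊕b17⊕b19⊕b21⊕b23⊕b25⊕b27⊕b29⊕b31 = 0⊕1⊕0⊕0⊕0⊕0⊕1⊕0⊕1⊕0⊕0⊕0⊕0⊕0⊕0⊕0 = 1
s2: b2⊕b3⊕b6⊕b7⊕b10⊕b11⊕b14⊕b15⊕b18⊕b19⊕b22⊕b23⊕b26⊕b27⊕b30⊕b31 = 0⊕1⊕0⊕0⊕1⊕0⊕0⊕0⊕1⊕0⊕1⊕0⊕0⊕0⊕1⊕0 = 1
s4: b4⊕b5⊕b6⊕b7⊕b12⊕b13⊕b14⊕b15⊕b20⊕b21⊕b22⊕b23⊕b28⊕b29⊕b30⊕b31 = 0⊕0⊕0⊕0⊕1⊕1⊕0⊕0⊕0⊕0⊕1⊕0⊕1⊕0⊕1⊕0 = 1
s8: b8⊕b9⊕b10⊕b11⊕b12⊕b13⊕b14⊕b15⊕b24⊕b25⊕b26⊕b27⊕b28⊕b29⊕b30⊕b31 = 1⊕0⊕1⊕0⊕1⊕1⊕0⊕0⊕1⊕0⊕0⊕0⊕1⊕0⊕1⊕0 = 1
s16: b16⊕b17⊕b18⊕b19⊕b20⊕b21⊕b22⊕b23⊕b24⊕b25⊕b26⊕b27⊕b28⊕b29⊕b30⊕b31 = 1⊕1⊕1⊕0⊕0⊕0⊕1⊕0⊕1⊕0⊕0⊕0⊕1⊕0⊕1⊕0 = 1
Syndrome (s16...s1) = 11111 → position 31.
Flip bit 31: corrected codeword = 0010000101011001110001010001011
Data bits at positions 3,5,6,7,9,10,11,12,13,14,15,17,18,19,20,21,22,23,24,25,26,27,28,29,30,31: 10000101100110001010001011

10000101100110001010001011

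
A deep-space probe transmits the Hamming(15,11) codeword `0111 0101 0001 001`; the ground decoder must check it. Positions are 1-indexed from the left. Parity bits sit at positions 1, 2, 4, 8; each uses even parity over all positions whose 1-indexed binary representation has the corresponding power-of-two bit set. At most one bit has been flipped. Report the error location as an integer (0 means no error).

8

s1: b1⊕b3⊕b5⊕b7⊕b9⊕b11⊕b13⊕b15 = 0⊕1⊕0⊕0⊕0⊕0⊕0⊕1 = 0
s2: b2⊕b3⊕b6⊕b7⊕b10⊕b11⊕b14⊕b15 = 1⊕1⊕1⊕0⊕0⊕0⊕0⊕1 = 0
s4: b4⊕b5⊕b6⊕b7⊕b12⊕b13⊕b14⊕b15 = 1⊕0⊕1⊕0⊕1⊕0⊕0⊕1 = 0
s8: b8⊕b9⊕b10⊕b11⊕b12⊕b13⊕b14⊕b15 = 1⊕0⊕0⊕0⊕1⊕0⊕0⊕1 = 1
Syndrome (s8...s1) = 1000 → position 8.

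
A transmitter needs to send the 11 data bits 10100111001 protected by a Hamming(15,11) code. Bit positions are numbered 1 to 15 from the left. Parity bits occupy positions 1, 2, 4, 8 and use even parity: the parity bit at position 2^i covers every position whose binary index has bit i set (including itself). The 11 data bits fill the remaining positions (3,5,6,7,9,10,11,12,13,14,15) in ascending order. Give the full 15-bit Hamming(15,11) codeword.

Place data bits at non-power-of-two positions: b3=1, b5=0, b6=1, b7=0, b9=0, b10=1, b11=1, b12=1, b13=0, b14=0, b15=1.
p1 = XOR of data positions {3,5,7,9,11,13,15} = 1⊕0⊕0⊕0⊕1⊕0⊕1 = 1
p2 = XOR of data positions {3,6,7,10,11,14,15} = 1⊕1⊕0⊕1⊕1⊕0⊕1 = 1
p4 = XOR of data positions {5,6,7,12,13,14,15} = 0⊕1⊕0⊕1⊕0⊕0⊕1 = 1
p8 = XOR of data positions {9,10,11,12,13,14,15} = 0⊕1⊕1⊕1⊕0⊕0⊕1 = 0
Codeword b1..b15 = 111101000111001

111101000111001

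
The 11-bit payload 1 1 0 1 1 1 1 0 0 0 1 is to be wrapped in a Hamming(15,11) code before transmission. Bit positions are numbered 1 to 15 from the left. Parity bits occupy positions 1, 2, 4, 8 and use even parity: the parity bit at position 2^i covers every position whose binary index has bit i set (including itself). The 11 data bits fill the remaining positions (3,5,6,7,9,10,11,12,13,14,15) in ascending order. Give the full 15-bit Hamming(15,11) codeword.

Place data bits at non-power-of-two positions: b3=1, b5=1, b6=0, b7=1, b9=1, b10=1, b11=1, b12=0, b13=0, b14=0, b15=1.
p1 = XOR of data positions {3,5,7,9,11,13,15} = 1⊕1⊕1⊕1⊕1⊕0⊕1 = 0
p2 = XOR of data positions {3,6,7,10,11,14,15} = 1⊕0⊕1⊕1⊕1⊕0⊕1 = 1
p4 = XOR of data positions {5,6,7,12,13,14,15} = 1⊕0⊕1⊕0⊕0⊕0⊕1 = 1
p8 = XOR of data positions {9,10,11,12,13,14,15} = 1⊕1⊕1⊕0⊕0⊕0⊕1 = 0
Codeword b1..b15 = 011110101110001

011110101110001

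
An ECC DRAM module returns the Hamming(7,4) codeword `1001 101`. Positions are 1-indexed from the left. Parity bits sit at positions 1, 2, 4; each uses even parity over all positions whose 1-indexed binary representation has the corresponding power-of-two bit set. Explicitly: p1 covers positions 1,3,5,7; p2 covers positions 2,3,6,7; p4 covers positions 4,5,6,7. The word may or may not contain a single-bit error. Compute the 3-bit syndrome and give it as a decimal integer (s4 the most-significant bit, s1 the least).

s1: b1⊕b3⊕b5⊕b7 = 1⊕0⊕1⊕1 = 1
s2: b2⊕b3⊕b6⊕b7 = 0⊕0⊕0⊕1 = 1
s4: b4⊕b5⊕b6⊕b7 = 1⊕1⊕0⊕1 = 1
Syndrome (s4...s1) = 111 → position 7.

7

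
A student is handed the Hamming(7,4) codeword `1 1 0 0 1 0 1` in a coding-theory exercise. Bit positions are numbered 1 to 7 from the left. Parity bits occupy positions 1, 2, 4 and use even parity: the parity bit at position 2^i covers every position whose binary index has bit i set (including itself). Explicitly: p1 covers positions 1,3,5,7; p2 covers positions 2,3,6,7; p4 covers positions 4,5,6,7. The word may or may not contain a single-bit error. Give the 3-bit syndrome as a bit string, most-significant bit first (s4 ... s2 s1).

s1: b1⊕b3⊕b5⊕b7 = 1⊕0⊕1⊕1 = 1
s2: b2⊕b3⊕b6⊕b7 = 1⊕0⊕0⊕1 = 0
s4: b4⊕b5⊕b6⊕b7 = 0⊕1⊕0⊕1 = 0
Syndrome (s4...s1) = 001 → position 1.

001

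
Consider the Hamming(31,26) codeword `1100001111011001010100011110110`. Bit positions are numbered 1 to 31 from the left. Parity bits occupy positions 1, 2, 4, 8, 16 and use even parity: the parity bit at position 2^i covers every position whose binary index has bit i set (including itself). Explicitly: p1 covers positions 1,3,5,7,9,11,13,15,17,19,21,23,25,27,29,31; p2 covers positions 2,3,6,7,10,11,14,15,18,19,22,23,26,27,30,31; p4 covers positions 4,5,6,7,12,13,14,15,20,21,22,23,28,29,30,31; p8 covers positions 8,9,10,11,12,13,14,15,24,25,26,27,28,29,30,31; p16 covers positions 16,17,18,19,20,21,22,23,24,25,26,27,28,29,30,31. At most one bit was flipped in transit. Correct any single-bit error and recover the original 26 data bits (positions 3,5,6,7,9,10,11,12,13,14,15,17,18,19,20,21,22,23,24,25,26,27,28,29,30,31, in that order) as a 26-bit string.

s1: b1⊕b3⊕b5⊕b7⊕b9⊕b11⊕b13⊕b15⊕b17⊕b19⊕b21⊕b23⊕b25⊕b27⊕b29⊕b31 = 1⊕0⊕0⊕1⊕1⊕0⊕1⊕0⊕0⊕0⊕0⊕0⊕1⊕1⊕1⊕0 = 1
s2: b2⊕b3⊕b6⊕b7⊕b10⊕b11⊕b14⊕b15⊕b18⊕b19⊕b22⊕b23⊕b26⊕b27⊕b30⊕b31 = 1⊕0⊕0⊕1⊕1⊕0⊕0⊕0⊕1⊕0⊕0⊕0⊕1⊕1⊕1⊕0 = 1
s4: b4⊕b5⊕b6⊕b7⊕b12⊕b13⊕b14⊕b15⊕b20⊕b21⊕b22⊕b23⊕b28⊕b29⊕b30⊕b31 = 0⊕0⊕0⊕1⊕1⊕1⊕0⊕0⊕1⊕0⊕0⊕0⊕0⊕1⊕1⊕0 = 0
s8: b8⊕b9⊕b10⊕b11⊕b12⊕b13⊕b14⊕b15⊕b24⊕b25⊕b26⊕b27⊕b28⊕b29⊕b30⊕b31 = 1⊕1⊕1⊕0⊕1⊕1⊕0⊕0⊕1⊕1⊕1⊕1⊕0⊕1⊕1⊕0 = 1
s16: b16⊕b17⊕b18⊕b19⊕b20⊕b21⊕b22⊕b23⊕b24⊕b25⊕b26⊕b27⊕b28⊕b29⊕b30⊕b31 = 1⊕0⊕1⊕0⊕1⊕0⊕0⊕0⊕1⊕1⊕1⊕1⊕0⊕1⊕1⊕0 = 1
Syndrome (s16...s1) = 11011 → position 27.
Flip bit 27: corrected codeword = 1100001111011001010100011100110
Data bits at positions 3,5,6,7,9,10,11,12,13,14,15,17,18,19,20,21,22,23,24,25,26,27,28,29,30,31: 00011101100010100011100110

00011101100010100011100110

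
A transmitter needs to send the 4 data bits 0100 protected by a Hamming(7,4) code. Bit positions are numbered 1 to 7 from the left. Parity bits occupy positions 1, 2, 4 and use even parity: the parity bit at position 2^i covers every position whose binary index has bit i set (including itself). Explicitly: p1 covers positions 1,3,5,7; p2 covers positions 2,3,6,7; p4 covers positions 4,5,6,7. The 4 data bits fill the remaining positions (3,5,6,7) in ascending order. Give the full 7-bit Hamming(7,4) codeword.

Place data bits at non-power-of-two positions: b3=0, b5=1, b6=0, b7=0.
p1 = XOR of data positions {3,5,7} = 0⊕1⊕0 = 1
p2 = XOR of data positions {3,6,7} = 0⊕0⊕0 = 0
p4 = XOR of data positions {5,6,7} = 1⊕0⊕0 = 1
Codeword b1..b7 = 1001100

1001100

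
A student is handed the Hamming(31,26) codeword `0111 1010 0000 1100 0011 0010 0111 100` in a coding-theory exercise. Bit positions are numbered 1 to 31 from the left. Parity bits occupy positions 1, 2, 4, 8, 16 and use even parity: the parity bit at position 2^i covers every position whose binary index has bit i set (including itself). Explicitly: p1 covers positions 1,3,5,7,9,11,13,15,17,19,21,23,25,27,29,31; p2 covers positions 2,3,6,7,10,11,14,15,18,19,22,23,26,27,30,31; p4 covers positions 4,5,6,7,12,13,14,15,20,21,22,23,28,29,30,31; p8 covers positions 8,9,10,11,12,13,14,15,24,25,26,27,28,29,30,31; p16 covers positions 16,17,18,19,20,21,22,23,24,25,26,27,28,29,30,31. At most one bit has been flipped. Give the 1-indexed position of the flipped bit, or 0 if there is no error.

20

s1: b1⊕b3⊕b5⊕b7⊕b9⊕b11⊕b13⊕b15⊕b17⊕b19⊕b21⊕b23⊕b25⊕b27⊕b29⊕b31 = 0⊕1⊕1⊕1⊕0⊕0⊕1⊕0⊕0⊕1⊕0⊕1⊕0⊕1⊕1⊕0 = 0
s2: b2⊕b3⊕b6⊕b7⊕b10⊕b11⊕b14⊕b15⊕b18⊕b19⊕b22⊕b23⊕b26⊕b27⊕b30⊕b31 = 1⊕1⊕0⊕1⊕0⊕0⊕1⊕0⊕0⊕1⊕0⊕1⊕1⊕1⊕0⊕0 = 0
s4: b4⊕b5⊕b6⊕b7⊕b12⊕b13⊕b14⊕b15⊕b20⊕b21⊕b22⊕b23⊕b28⊕b29⊕b30⊕b31 = 1⊕1⊕0⊕1⊕0⊕1⊕1⊕0⊕1⊕0⊕0⊕1⊕1⊕1⊕0⊕0 = 1
s8: b8⊕b9⊕b10⊕b11⊕b12⊕b13⊕b14⊕b15⊕b24⊕b25⊕b26⊕b27⊕b28⊕b29⊕b30⊕b31 = 0⊕0⊕0⊕0⊕0⊕1⊕1⊕0⊕0⊕0⊕1⊕1⊕1⊕1⊕0⊕0 = 0
s16: b16⊕b17⊕b18⊕b19⊕b20⊕b21⊕b22⊕b23⊕b24⊕b25⊕b26⊕b27⊕b28⊕b29⊕b30⊕b31 = 0⊕0⊕0⊕1⊕1⊕0⊕0⊕1⊕0⊕0⊕1⊕1⊕1⊕1⊕0⊕0 = 1
Syndrome (s16...s1) = 10100 → position 20.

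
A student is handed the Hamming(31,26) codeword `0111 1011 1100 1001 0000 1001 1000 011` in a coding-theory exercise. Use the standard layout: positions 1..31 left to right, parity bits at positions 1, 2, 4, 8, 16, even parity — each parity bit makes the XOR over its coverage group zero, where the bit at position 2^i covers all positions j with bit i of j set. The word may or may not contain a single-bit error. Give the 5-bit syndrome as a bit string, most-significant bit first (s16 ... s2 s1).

s1: b1⊕b3⊕b5⊕b7⊕b9⊕b11⊕b13⊕b15⊕b17⊕b19⊕b21⊕b23⊕b25⊕b27⊕b29⊕b31 = 0⊕1⊕1⊕1⊕1⊕0⊕1⊕0⊕0⊕0⊕1⊕0⊕1⊕0⊕0⊕1 = 0
s2: b2⊕b3⊕b6⊕b7⊕b10⊕b11⊕b14⊕b15⊕b18⊕b19⊕b22⊕b23⊕b26⊕b27⊕b30⊕b31 = 1⊕1⊕0⊕1⊕1⊕0⊕0⊕0⊕0⊕0⊕0⊕0⊕0⊕0⊕1⊕1 = 0
s4: b4⊕b5⊕b6⊕b7⊕b12⊕b13⊕b14⊕b15⊕b20⊕b21⊕b22⊕b23⊕b28⊕b29⊕b30⊕b31 = 1⊕1⊕0⊕1⊕0⊕1⊕0⊕0⊕0⊕1⊕0⊕0⊕0⊕0⊕1⊕1 = 1
s8: b8⊕b9⊕b10⊕b11⊕b12⊕b13⊕b14⊕b15⊕b24⊕b25⊕b26⊕b27⊕b28⊕b29⊕b30⊕b31 = 1⊕1⊕1⊕0⊕0⊕1⊕0⊕0⊕1⊕1⊕0⊕0⊕0⊕0⊕1⊕1 = 0
s16: b16⊕b17⊕b18⊕b19⊕b20⊕b21⊕b22⊕b23⊕b24⊕b25⊕b26⊕b27⊕b28⊕b29⊕b30⊕b31 = 1⊕0⊕0⊕0⊕0⊕1⊕0⊕0⊕1⊕1⊕0⊕0⊕0⊕0⊕1⊕1 = 0
Syndrome (s16...s1) = 00100 → position 4.

00100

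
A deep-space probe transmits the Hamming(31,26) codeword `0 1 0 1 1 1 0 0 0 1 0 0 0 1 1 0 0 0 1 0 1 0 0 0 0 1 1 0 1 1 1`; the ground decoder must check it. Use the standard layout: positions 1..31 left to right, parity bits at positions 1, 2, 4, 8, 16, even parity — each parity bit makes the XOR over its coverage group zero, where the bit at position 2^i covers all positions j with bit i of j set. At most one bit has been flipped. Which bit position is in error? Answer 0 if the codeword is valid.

21

s1: b1⊕b3⊕b5⊕b7⊕b9⊕b11⊕b13⊕b15⊕b17⊕b19⊕b21⊕b23⊕b25⊕b27⊕b29⊕b31 = 0⊕0⊕1⊕0⊕0⊕0⊕0⊕1⊕0⊕1⊕1⊕0⊕0⊕1⊕1⊕1 = 1
s2: b2⊕b3⊕b6⊕b7⊕b10⊕b11⊕b14⊕b15⊕b18⊕b19⊕b22⊕b23⊕b26⊕b27⊕b30⊕b31 = 1⊕0⊕1⊕0⊕1⊕0⊕1⊕1⊕0⊕1⊕0⊕0⊕1⊕1⊕1⊕1 = 0
s4: b4⊕b5⊕b6⊕b7⊕b12⊕b13⊕b14⊕b15⊕b20⊕b21⊕b22⊕b23⊕b28⊕b29⊕b30⊕b31 = 1⊕1⊕1⊕0⊕0⊕0⊕1⊕1⊕0⊕1⊕0⊕0⊕0⊕1⊕1⊕1 = 1
s8: b8⊕b9⊕b10⊕b11⊕b12⊕b13⊕b14⊕b15⊕b24⊕b25⊕b26⊕b27⊕b28⊕b29⊕b30⊕b31 = 0⊕0⊕1⊕0⊕0⊕0⊕1⊕1⊕0⊕0⊕1⊕1⊕0⊕1⊕1⊕1 = 0
s16: b16⊕b17⊕b18⊕b19⊕b20⊕b21⊕b22⊕b23⊕b24⊕b25⊕b26⊕b27⊕b28⊕b29⊕b30⊕b31 = 0⊕0⊕0⊕1⊕0⊕1⊕0⊕0⊕0⊕0⊕1⊕1⊕0⊕1⊕1⊕1 = 1
Syndrome (s16...s1) = 10101 → position 21.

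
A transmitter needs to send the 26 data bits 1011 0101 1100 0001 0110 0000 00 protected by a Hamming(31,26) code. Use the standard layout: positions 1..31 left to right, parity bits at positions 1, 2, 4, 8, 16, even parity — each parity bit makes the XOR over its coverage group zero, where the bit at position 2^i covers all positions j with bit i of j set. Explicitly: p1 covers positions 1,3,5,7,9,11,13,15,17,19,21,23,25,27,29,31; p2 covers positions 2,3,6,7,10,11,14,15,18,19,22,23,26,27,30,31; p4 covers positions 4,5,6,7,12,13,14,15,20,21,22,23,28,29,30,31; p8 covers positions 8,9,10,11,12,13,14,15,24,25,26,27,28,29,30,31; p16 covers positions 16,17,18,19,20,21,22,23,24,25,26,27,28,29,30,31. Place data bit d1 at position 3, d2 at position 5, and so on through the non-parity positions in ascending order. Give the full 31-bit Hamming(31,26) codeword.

Place data bits at non-power-of-two positions: b3=1, b5=0, b6=1, b7=1, b9=0, b10=1, b11=0, b12=1, b13=1, b14=1, b15=0, b17=0, b18=0, b19=0, b20=0, b21=1, b22=0, b23=1, b24=1, b25=0, b26=0, b27=0, b28=0, b29=0, b30=0, b31=0.
p1 = XOR of data positions {3,5,7,9,11,13,15,17,19,21,23,25,27,29,31} = 1⊕0⊕1⊕0⊕0⊕1⊕0⊕0⊕0⊕1⊕1⊕0⊕0⊕0⊕0 = 1
p2 = XOR of data positions {3,6,7,10,11,14,15,18,19,22,23,26,27,30,31} = 1⊕1⊕1⊕1⊕0⊕1⊕0⊕0⊕0⊕0⊕1⊕0⊕0⊕0⊕0 = 0
p4 = XOR of data positions {5,6,7,12,13,14,15,20,21,22,23,28,29,30,31} = 0⊕1⊕1⊕1⊕1⊕1⊕0⊕0⊕1⊕0⊕1⊕0⊕0⊕0⊕0 = 1
p8 = XOR of data positions {9,10,11,12,13,14,15,24,25,26,27,28,29,30,31} = 0⊕1⊕0⊕1⊕1⊕1⊕0⊕1⊕0⊕0⊕0⊕0⊕0⊕0⊕0 = 1
p16 = XOR of data positions {17,18,19,20,21,22,23,24,25,26,27,28,29,30,31} = 0⊕0⊕0⊕0⊕1⊕0⊕1⊕1⊕0⊕0⊕0⊕0⊕0⊕0⊕0 = 1
Codeword b1..b31 = 1011011101011101000010110000000

1011011101011101000010110000000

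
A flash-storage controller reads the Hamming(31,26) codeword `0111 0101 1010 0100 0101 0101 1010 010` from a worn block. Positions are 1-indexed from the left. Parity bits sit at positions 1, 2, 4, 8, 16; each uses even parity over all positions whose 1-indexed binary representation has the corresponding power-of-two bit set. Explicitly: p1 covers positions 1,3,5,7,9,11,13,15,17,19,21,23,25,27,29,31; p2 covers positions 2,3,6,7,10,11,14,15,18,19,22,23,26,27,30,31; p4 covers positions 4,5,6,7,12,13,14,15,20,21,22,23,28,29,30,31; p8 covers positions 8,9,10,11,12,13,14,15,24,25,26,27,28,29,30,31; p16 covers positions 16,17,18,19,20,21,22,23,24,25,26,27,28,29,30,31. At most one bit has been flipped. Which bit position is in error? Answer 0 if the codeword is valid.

s1: b1⊕b3⊕b5⊕b7⊕b9⊕b11⊕b13⊕b15⊕b17⊕b19⊕b21⊕b23⊕b25⊕b27⊕b29⊕b31 = 0⊕1⊕0⊕0⊕1⊕1⊕0⊕0⊕0⊕0⊕0⊕0⊕1⊕1⊕0⊕0 = 1
s2: b2⊕b3⊕b6⊕b7⊕b10⊕b11⊕b14⊕b15⊕b18⊕b19⊕b22⊕b23⊕b26⊕b27⊕b30⊕b31 = 1⊕1⊕1⊕0⊕0⊕1⊕1⊕0⊕1⊕0⊕1⊕0⊕0⊕1⊕1⊕0 = 1
s4: b4⊕b5⊕b6⊕b7⊕b12⊕b13⊕b14⊕b15⊕b20⊕b21⊕b22⊕b23⊕b28⊕b29⊕b30⊕b31 = 1⊕0⊕1⊕0⊕0⊕0⊕1⊕0⊕1⊕0⊕1⊕0⊕0⊕0⊕1⊕0 = 0
s8: b8⊕b9⊕b10⊕b11⊕b12⊕b13⊕b14⊕b15⊕b24⊕b25⊕b26⊕b27⊕b28⊕b29⊕b30⊕b31 = 1⊕1⊕0⊕1⊕0⊕0⊕1⊕0⊕1⊕1⊕0⊕1⊕0⊕0⊕1⊕0 = 0
s16: b16⊕b17⊕b18⊕b19⊕b20⊕b21⊕b22⊕b23⊕b24⊕b25⊕b26⊕b27⊕b28⊕b29⊕b30⊕b31 = 0⊕0⊕1⊕0⊕1⊕0⊕1⊕0⊕1⊕1⊕0⊕1⊕0⊕0⊕1⊕0 = 1
Syndrome (s16...s1) = 10011 → position 19.

19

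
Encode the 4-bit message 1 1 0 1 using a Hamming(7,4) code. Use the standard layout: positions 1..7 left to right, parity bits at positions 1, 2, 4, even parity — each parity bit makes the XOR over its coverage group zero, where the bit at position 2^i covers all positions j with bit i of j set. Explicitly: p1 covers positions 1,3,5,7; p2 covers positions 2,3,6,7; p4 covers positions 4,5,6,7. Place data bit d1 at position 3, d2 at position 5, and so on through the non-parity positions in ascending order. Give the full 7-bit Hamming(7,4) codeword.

1010101

Place data bits at non-power-of-two positions: b3=1, b5=1, b6=0, b7=1.
p1 = XOR of data positions {3,5,7} = 1⊕1⊕1 = 1
p2 = XOR of data positions {3,6,7} = 1⊕0⊕1 = 0
p4 = XOR of data positions {5,6,7} = 1⊕0⊕1 = 0
Codeword b1..b7 = 1010101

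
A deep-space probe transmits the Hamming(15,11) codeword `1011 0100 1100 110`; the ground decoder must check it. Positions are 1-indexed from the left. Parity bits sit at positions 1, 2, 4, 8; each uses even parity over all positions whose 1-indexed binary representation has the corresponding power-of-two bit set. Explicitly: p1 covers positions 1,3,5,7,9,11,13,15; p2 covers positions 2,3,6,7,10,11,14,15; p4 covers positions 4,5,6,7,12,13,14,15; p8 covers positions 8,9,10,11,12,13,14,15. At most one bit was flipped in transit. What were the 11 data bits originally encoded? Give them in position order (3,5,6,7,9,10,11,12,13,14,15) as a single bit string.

s1: b1⊕b3⊕b5⊕b7⊕b9⊕b11⊕b13⊕b15 = 1⊕1⊕0⊕0⊕1⊕0⊕1⊕0 = 0
s2: b2⊕b3⊕b6⊕b7⊕b10⊕b11⊕b14⊕b15 = 0⊕1⊕1⊕0⊕1⊕0⊕1⊕0 = 0
s4: b4⊕b5⊕b6⊕b7⊕b12⊕b13⊕b14⊕b15 = 1⊕0⊕1⊕0⊕0⊕1⊕1⊕0 = 0
s8: b8⊕b9⊕b10⊕b11⊕b12⊕b13⊕b14⊕b15 = 0⊕1⊕1⊕0⊕0⊕1⊕1⊕0 = 0
Syndrome (s8...s1) = 0000 → position 0 (no error).
No correction needed.
Data bits at positions 3,5,6,7,9,10,11,12,13,14,15: 10101100110

10101100110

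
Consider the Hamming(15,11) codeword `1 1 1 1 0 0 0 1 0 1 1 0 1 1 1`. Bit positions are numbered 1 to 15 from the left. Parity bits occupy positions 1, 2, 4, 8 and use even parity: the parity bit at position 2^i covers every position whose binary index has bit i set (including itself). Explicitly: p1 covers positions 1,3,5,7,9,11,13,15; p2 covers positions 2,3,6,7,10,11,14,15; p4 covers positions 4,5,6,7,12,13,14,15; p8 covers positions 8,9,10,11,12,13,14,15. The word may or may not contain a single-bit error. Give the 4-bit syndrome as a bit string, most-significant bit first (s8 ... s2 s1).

0001

s1: b1⊕b3⊕b5⊕b7⊕b9⊕b11⊕b13⊕b15 = 1⊕1⊕0⊕0⊕0⊕1⊕1⊕1 = 1
s2: b2⊕b3⊕b6⊕b7⊕b10⊕b11⊕b14⊕b15 = 1⊕1⊕0⊕0⊕1⊕1⊕1⊕1 = 0
s4: b4⊕b5⊕b6⊕b7⊕b12⊕b13⊕b14⊕b15 = 1⊕0⊕0⊕0⊕0⊕1⊕1⊕1 = 0
s8: b8⊕b9⊕b10⊕b11⊕b12⊕b13⊕b14⊕b15 = 1⊕0⊕1⊕1⊕0⊕1⊕1⊕1 = 0
Syndrome (s8...s1) = 0001 → position 1.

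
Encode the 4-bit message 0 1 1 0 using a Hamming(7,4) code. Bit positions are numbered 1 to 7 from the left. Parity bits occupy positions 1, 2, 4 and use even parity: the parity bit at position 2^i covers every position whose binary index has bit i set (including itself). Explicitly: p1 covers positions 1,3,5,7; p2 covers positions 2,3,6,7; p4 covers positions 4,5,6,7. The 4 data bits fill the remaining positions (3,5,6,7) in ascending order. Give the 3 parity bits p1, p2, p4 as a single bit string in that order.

Place data bits at non-power-of-two positions: b3=0, b5=1, b6=1, b7=0.
p1 = XOR of data positions {3,5,7} = 0⊕1⊕0 = 1
p2 = XOR of data positions {3,6,7} = 0⊕1⊕0 = 1
p4 = XOR of data positions {5,6,7} = 1⊕1⊕0 = 0
Parity bits p1,p2,p4 = 110

110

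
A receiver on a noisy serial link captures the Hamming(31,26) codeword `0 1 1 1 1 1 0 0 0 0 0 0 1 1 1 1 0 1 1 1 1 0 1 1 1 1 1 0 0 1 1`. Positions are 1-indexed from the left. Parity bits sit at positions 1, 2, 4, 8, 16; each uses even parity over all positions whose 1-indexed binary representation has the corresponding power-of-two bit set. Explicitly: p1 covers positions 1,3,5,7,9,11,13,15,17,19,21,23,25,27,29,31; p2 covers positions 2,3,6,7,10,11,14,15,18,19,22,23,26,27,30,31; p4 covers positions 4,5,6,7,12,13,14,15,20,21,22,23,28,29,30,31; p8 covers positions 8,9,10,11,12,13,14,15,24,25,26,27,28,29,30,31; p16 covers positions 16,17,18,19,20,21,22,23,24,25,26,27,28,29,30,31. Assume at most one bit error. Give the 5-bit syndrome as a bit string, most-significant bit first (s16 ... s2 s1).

s1: b1⊕b3⊕b5⊕b7⊕b9⊕b11⊕b13⊕b15⊕b17⊕b19⊕b21⊕b23⊕b25⊕b27⊕b29⊕b31 = 0⊕1⊕1⊕0⊕0⊕0⊕1⊕1⊕0⊕1⊕1⊕1⊕1⊕1⊕0⊕1 = 0
s2: b2⊕b3⊕b6⊕b7⊕b10⊕b11⊕b14⊕b15⊕b18⊕b19⊕b22⊕b23⊕b26⊕b27⊕b30⊕b31 = 1⊕1⊕1⊕0⊕0⊕0⊕1⊕1⊕1⊕1⊕0⊕1⊕1⊕1⊕1⊕1 = 0
s4: b4⊕b5⊕b6⊕b7⊕b12⊕b13⊕b14⊕b15⊕b20⊕b21⊕b22⊕b23⊕b28⊕b29⊕b30⊕b31 = 1⊕1⊕1⊕0⊕0⊕1⊕1⊕1⊕1⊕1⊕0⊕1⊕0⊕0⊕1⊕1 = 1
s8: b8⊕b9⊕b10⊕b11⊕b12⊕b13⊕b14⊕b15⊕b24⊕b25⊕b26⊕b27⊕b28⊕b29⊕b30⊕b31 = 0⊕0⊕0⊕0⊕0⊕1⊕1⊕1⊕1⊕1⊕1⊕1⊕0⊕0⊕1⊕1 = 1
s16: b16⊕b17⊕b18⊕b19⊕b20⊕b21⊕b22⊕b23⊕b24⊕b25⊕b26⊕b27⊕b28⊕b29⊕b30⊕b31 = 1⊕0⊕1⊕1⊕1⊕1⊕0⊕1⊕1⊕1⊕1⊕1⊕0⊕0⊕1⊕1 = 0
Syndrome (s16...s1) = 01100 → position 12.

01100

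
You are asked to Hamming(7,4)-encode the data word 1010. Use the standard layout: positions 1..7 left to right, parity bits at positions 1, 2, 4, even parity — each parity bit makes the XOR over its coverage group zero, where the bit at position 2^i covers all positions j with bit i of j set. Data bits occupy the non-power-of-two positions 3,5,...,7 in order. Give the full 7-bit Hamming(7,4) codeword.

Place data bits at non-power-of-two positions: b3=1, b5=0, b6=1, b7=0.
p1 = XOR of data positions {3,5,7} = 1⊕0⊕0 = 1
p2 = XOR of data positions {3,6,7} = 1⊕1⊕0 = 0
p4 = XOR of data positions {5,6,7} = 0⊕1⊕0 = 1
Codeword b1..b7 = 1011010

1011010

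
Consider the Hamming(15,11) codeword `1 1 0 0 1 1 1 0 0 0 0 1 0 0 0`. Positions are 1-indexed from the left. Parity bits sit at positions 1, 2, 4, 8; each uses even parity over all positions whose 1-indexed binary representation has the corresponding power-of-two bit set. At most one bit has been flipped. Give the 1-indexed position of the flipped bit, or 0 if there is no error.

11

s1: b1⊕b3⊕b5⊕b7⊕b9⊕b11⊕b13⊕b15 = 1⊕0⊕1⊕1⊕0⊕0⊕0⊕0 = 1
s2: b2⊕b3⊕b6⊕b7⊕b10⊕b11⊕b14⊕b15 = 1⊕0⊕1⊕1⊕0⊕0⊕0⊕0 = 1
s4: b4⊕b5⊕b6⊕b7⊕b12⊕b13⊕b14⊕b15 = 0⊕1⊕1⊕1⊕1⊕0⊕0⊕0 = 0
s8: b8⊕b9⊕b10⊕b11⊕b12⊕b13⊕b14⊕b15 = 0⊕0⊕0⊕0⊕1⊕0⊕0⊕0 = 1
Syndrome (s8...s1) = 1011 → position 11.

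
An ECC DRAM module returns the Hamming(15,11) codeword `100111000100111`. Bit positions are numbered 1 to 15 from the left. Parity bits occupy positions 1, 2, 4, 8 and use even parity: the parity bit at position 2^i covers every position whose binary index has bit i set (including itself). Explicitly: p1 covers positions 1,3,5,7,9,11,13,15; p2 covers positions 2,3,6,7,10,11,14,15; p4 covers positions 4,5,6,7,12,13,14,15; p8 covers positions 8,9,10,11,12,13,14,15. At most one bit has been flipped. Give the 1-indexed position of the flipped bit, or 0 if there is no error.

0

s1: b1⊕b3⊕b5⊕b7⊕b9⊕b11⊕b13⊕b15 = 1⊕0⊕1⊕0⊕0⊕0⊕1⊕1 = 0
s2: b2⊕b3⊕b6⊕b7⊕b10⊕b11⊕b14⊕b15 = 0⊕0⊕1⊕0⊕1⊕0⊕1⊕1 = 0
s4: b4⊕b5⊕b6⊕b7⊕b12⊕b13⊕b14⊕b15 = 1⊕1⊕1⊕0⊕0⊕1⊕1⊕1 = 0
s8: b8⊕b9⊕b10⊕b11⊕b12⊕b13⊕b14⊕b15 = 0⊕0⊕1⊕0⊕0⊕1⊕1⊕1 = 0
Syndrome (s8...s1) = 0000 → position 0 (no error).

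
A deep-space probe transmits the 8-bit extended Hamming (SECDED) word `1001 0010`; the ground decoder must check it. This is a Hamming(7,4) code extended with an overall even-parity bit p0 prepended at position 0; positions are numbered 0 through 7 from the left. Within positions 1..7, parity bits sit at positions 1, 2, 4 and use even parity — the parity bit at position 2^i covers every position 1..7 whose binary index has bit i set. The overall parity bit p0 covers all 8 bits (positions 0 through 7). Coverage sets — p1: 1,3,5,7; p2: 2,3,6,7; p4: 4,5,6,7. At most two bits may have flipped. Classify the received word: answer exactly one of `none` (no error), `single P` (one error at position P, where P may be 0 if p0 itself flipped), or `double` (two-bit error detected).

s1: b1⊕b3⊕b5⊕b7 = 0⊕1⊕0⊕0 = 1
s2: b2⊕b3⊕b6⊕b7 = 0⊕1⊕1⊕0 = 0
s4: b4⊕b5⊕b6⊕b7 = 0⊕0⊕1⊕0 = 1
Syndrome (s4...s1) = 101 → position 5.
Overall parity (XOR of all 8 bits, including p0): 1⊕0⊕0⊕1⊕0⊕0⊕1⊕0 = 1
Overall=1, syndrome position=5 → single-bit error at position 5.

single 5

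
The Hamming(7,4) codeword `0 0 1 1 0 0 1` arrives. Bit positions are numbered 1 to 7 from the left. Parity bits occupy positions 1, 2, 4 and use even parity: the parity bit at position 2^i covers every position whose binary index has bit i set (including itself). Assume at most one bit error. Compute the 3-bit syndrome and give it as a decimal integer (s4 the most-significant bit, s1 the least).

0

s1: b1⊕b3⊕b5⊕b7 = 0⊕1⊕0⊕1 = 0
s2: b2⊕b3⊕b6⊕b7 = 0⊕1⊕0⊕1 = 0
s4: b4⊕b5⊕b6⊕b7 = 1⊕0⊕0⊕1 = 0
Syndrome (s4...s1) = 000 → position 0 (no error).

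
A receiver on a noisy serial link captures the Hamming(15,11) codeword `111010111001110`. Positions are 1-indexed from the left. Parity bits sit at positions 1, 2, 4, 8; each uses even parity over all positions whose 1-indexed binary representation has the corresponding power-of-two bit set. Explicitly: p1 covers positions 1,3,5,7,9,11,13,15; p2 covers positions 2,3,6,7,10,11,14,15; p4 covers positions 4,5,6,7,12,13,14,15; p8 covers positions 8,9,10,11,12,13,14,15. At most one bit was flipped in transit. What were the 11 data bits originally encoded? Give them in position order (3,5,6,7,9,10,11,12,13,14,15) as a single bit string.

s1: b1⊕b3⊕b5⊕b7⊕b9⊕b11⊕b13⊕b15 = 1⊕1⊕1⊕1⊕1⊕0⊕1⊕0 = 0
s2: b2⊕b3⊕b6⊕b7⊕b10⊕b11⊕b14⊕b15 = 1⊕1⊕0⊕1⊕0⊕0⊕1⊕0 = 0
s4: b4⊕b5⊕b6⊕b7⊕b12⊕b13⊕b14⊕b15 = 0⊕1⊕0⊕1⊕1⊕1⊕1⊕0 = 1
s8: b8⊕b9⊕b10⊕b11⊕b12⊕b13⊕b14⊕b15 = 1⊕1⊕0⊕0⊕1⊕1⊕1⊕0 = 1
Syndrome (s8...s1) = 1100 → position 12.
Flip bit 12: corrected codeword = 111010111000110
Data bits at positions 3,5,6,7,9,10,11,12,13,14,15: 11011000110

11011000110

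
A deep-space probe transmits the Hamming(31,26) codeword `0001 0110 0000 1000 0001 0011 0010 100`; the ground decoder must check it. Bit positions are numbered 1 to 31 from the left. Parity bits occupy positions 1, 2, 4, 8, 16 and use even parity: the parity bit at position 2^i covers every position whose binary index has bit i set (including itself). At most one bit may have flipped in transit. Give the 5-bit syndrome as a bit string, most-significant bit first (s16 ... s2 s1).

10101

s1: b1⊕b3⊕b5⊕b7⊕b9⊕b11⊕b13⊕b15⊕b17⊕b19⊕b21⊕b23⊕b25⊕b27⊕b29⊕b31 = 0⊕0⊕0⊕1⊕0⊕0⊕1⊕0⊕0⊕0⊕0⊕1⊕0⊕1⊕1⊕0 = 1
s2: b2⊕b3⊕b6⊕b7⊕b10⊕b11⊕b14⊕b15⊕b18⊕b19⊕b22⊕b23⊕b26⊕b27⊕b30⊕b31 = 0⊕0⊕1⊕1⊕0⊕0⊕0⊕0⊕0⊕0⊕0⊕1⊕0⊕1⊕0⊕0 = 0
s4: b4⊕b5⊕b6⊕b7⊕b12⊕b13⊕b14⊕b15⊕b20⊕b21⊕b22⊕b23⊕b28⊕b29⊕b30⊕b31 = 1⊕0⊕1⊕1⊕0⊕1⊕0⊕0⊕1⊕0⊕0⊕1⊕0⊕1⊕0⊕0 = 1
s8: b8⊕b9⊕b10⊕b11⊕b12⊕b13⊕b14⊕b15⊕b24⊕b25⊕b26⊕b27⊕b28⊕b29⊕b30⊕b31 = 0⊕0⊕0⊕0⊕0⊕1⊕0⊕0⊕1⊕0⊕0⊕1⊕0⊕1⊕0⊕0 = 0
s16: b16⊕b17⊕b18⊕b19⊕b20⊕b21⊕b22⊕b23⊕b24⊕b25⊕b26⊕b27⊕b28⊕b29⊕b30⊕b31 = 0⊕0⊕0⊕0⊕1⊕0⊕0⊕1⊕1⊕0⊕0⊕1⊕0⊕1⊕0⊕0 = 1
Syndrome (s16...s1) = 10101 → position 21.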